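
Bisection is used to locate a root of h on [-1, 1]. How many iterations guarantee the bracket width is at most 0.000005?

19

Width after n steps is 2/2^n. Need 2^n ≥ 2/0.000005 = 400000.
2^18 = 262144 < 400000 ≤ 2^19 = 524288, so n = 19.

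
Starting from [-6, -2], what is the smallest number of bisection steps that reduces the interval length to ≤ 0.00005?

Width after n steps is 4/2^n. Need 2^n ≥ 4/0.00005 = 80000.
2^16 = 65536 < 80000 ≤ 2^17 = 131072, so n = 17.

17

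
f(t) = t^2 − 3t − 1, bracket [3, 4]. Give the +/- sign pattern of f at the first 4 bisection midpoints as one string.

t = 3.5 gives f = 0.75, positive; keep [3, 3.5]
t = 3.25 gives f = -0.1875, negative; keep [3.25, 3.5]
t = 3.375 gives f = 0.265625, positive; keep [3.25, 3.375]
t = 3.3125 gives f = 0.0352, positive; keep [3.25, 3.3125]

+-++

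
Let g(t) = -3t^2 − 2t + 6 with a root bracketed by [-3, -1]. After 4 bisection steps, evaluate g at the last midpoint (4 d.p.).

g(-2) = -2 < 0, so the root lies in [-2, -1]
g(-1.5) = 2.25 > 0, so the root lies in [-2, -1.5]
g(-1.75) = 0.3125 > 0, so the root lies in [-2, -1.75]
g(-1.875) = -0.7969 < 0, so the root lies in [-1.875, -1.75]

-0.7969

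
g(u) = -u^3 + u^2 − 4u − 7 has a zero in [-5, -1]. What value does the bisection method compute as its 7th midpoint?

m = -3, g(m) = 41 (+); new bracket [-3, -1]
m = -2, g(m) = 13 (+); new bracket [-2, -1]
m = -1.5, g(m) = 4.625 (+); new bracket [-1.5, -1]
m = -1.25, g(m) = 1.5156 (+); new bracket [-1.25, -1]
m = -1.125, g(m) = 0.1895 (+); new bracket [-1.125, -1]
m = -1.0625, g(m) = -0.4216 (−); new bracket [-1.125, -1.0625]
m = -1.09375, g(m) = -0.1203 (−); new bracket [-1.125, -1.09375]

-1.09375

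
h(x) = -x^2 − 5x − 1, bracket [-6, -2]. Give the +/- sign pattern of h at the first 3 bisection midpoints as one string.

+-+

x = -4 gives h = 3, positive; keep [-6, -4]
x = -5 gives h = -1, negative; keep [-5, -4]
x = -4.5 gives h = 1.25, positive; keep [-5, -4.5]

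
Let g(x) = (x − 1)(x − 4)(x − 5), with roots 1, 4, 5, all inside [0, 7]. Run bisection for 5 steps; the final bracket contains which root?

midpoint 3.5: g = 1.875 > 0 → [0, 3.5]
midpoint 1.75: g = 5.484375 > 0 → [0, 1.75]
midpoint 0.875: g = -1.611328 < 0 → [0.875, 1.75]
midpoint 1.3125: g = 3.0969 > 0 → [0.875, 1.3125]
midpoint 1.09375: g = 1.0643 > 0 → [0.875, 1.09375]

1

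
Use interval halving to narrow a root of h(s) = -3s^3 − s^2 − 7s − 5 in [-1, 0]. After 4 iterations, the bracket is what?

s = -0.5 gives h = -1.375, negative; keep [-1, -0.5]
s = -0.75 gives h = 0.953125, positive; keep [-0.75, -0.5]
s = -0.625 gives h = -0.283203, negative; keep [-0.75, -0.625]
s = -0.6875 gives h = 0.3147, positive; keep [-0.6875, -0.625]

[-0.6875, -0.625]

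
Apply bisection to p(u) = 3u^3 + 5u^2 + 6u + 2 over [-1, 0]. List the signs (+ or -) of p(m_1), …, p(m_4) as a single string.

midpoint -0.5: p = -0.125 < 0 → [-0.5, 0]
midpoint -0.25: p = 0.765625 > 0 → [-0.5, -0.25]
midpoint -0.375: p = 0.294922 > 0 → [-0.5, -0.375]
midpoint -0.4375: p = 0.0808 > 0 → [-0.5, -0.4375]

-+++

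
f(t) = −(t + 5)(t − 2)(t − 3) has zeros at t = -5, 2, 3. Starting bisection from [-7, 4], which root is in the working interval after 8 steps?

midpoint -1.5: f = -55.125 < 0 → [-7, -1.5]
midpoint -4.25: f = -33.984375 < 0 → [-7, -4.25]
midpoint -5.625: f = 41.103516 > 0 → [-5.625, -4.25]
midpoint -4.9375: f = -3.4417 < 0 → [-5.625, -4.9375]
midpoint -5.28125: f = 16.9588 > 0 → [-5.28125, -4.9375]
midpoint -5.109375: f = 6.3058 > 0 → [-5.109375, -4.9375]
midpoint -5.0234375: f = 1.3208 > 0 → [-5.0234375, -4.9375]
midpoint -4.98046875: f = -1.088 < 0 → [-5.0234375, -4.98046875]

-5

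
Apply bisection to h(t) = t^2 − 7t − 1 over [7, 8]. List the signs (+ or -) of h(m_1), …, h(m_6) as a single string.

++-+++

midpoint 7.5: h = 2.75 > 0 → [7, 7.5]
midpoint 7.25: h = 0.8125 > 0 → [7, 7.25]
midpoint 7.125: h = -0.109375 < 0 → [7.125, 7.25]
midpoint 7.1875: h = 0.3477 > 0 → [7.125, 7.1875]
midpoint 7.15625: h = 0.1182 > 0 → [7.125, 7.15625]
midpoint 7.140625: h = 0.0042 > 0 → [7.125, 7.140625]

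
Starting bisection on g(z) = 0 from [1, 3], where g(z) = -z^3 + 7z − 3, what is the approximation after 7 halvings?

2.390625

m = 2, g(m) = 3 (+); new bracket [2, 3]
m = 2.5, g(m) = -1.125 (−); new bracket [2, 2.5]
m = 2.25, g(m) = 1.359375 (+); new bracket [2.25, 2.5]
m = 2.375, g(m) = 0.2285 (+); new bracket [2.375, 2.5]
m = 2.4375, g(m) = -0.4197 (−); new bracket [2.375, 2.4375]
m = 2.40625, g(m) = -0.0885 (−); new bracket [2.375, 2.40625]
m = 2.390625, g(m) = 0.0717 (+); new bracket [2.390625, 2.40625]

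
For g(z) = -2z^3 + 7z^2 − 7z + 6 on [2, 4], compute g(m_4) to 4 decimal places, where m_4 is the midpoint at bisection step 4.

m = 3, g(m) = -6 (−); new bracket [2, 3]
m = 2.5, g(m) = 1 (+); new bracket [2.5, 3]
m = 2.75, g(m) = -1.90625 (−); new bracket [2.5, 2.75]
m = 2.625, g(m) = -0.3164 (−); new bracket [2.5, 2.625]

-0.3164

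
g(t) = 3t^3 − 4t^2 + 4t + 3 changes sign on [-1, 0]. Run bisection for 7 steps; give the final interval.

midpoint -0.5: g = -0.375 < 0 → [-0.5, 0]
midpoint -0.25: g = 1.703125 > 0 → [-0.5, -0.25]
midpoint -0.375: g = 0.779297 > 0 → [-0.5, -0.375]
midpoint -0.4375: g = 0.2332 > 0 → [-0.5, -0.4375]
midpoint -0.46875: g = -0.0629 < 0 → [-0.46875, -0.4375]
midpoint -0.453125: g = 0.0871 > 0 → [-0.46875, -0.453125]
midpoint -0.4609375: g = 0.0126 > 0 → [-0.46875, -0.4609375]

[-0.46875, -0.4609375]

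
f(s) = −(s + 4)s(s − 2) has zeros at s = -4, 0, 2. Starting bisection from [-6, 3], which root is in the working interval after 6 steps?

midpoint -1.5: f = -13.125 < 0 → [-6, -1.5]
midpoint -3.75: f = -5.390625 < 0 → [-6, -3.75]
midpoint -4.875: f = 29.326172 > 0 → [-4.875, -3.75]
midpoint -4.3125: f = 8.5071 > 0 → [-4.3125, -3.75]
midpoint -4.03125: f = 0.7598 > 0 → [-4.03125, -3.75]
midpoint -3.890625: f = -2.5067 < 0 → [-4.03125, -3.890625]

-4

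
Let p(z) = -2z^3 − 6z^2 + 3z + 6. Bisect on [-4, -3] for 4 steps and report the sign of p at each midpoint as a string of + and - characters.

++-+

m = -3.5, p(m) = 7.75 (+); new bracket [-3.5, -3]
m = -3.25, p(m) = 1.53125 (+); new bracket [-3.25, -3]
m = -3.125, p(m) = -0.933594 (−); new bracket [-3.25, -3.125]
m = -3.1875, p(m) = 0.2476 (+); new bracket [-3.1875, -3.125]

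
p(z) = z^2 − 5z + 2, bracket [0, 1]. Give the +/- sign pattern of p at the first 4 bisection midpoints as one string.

z = 0.5 gives p = -0.25, negative; keep [0, 0.5]
z = 0.25 gives p = 0.8125, positive; keep [0.25, 0.5]
z = 0.375 gives p = 0.265625, positive; keep [0.375, 0.5]
z = 0.4375 gives p = 0.0039, positive; keep [0.4375, 0.5]

-+++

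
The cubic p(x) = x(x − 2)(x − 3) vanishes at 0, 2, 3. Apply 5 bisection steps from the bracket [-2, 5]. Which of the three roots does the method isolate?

p(1.5) = 1.125 > 0, so the root lies in [-2, 1.5]
p(-0.25) = -1.828125 < 0, so the root lies in [-0.25, 1.5]
p(0.625) = 2.041016 > 0, so the root lies in [-0.25, 0.625]
p(0.1875) = 0.9558 > 0, so the root lies in [-0.25, 0.1875]
p(-0.03125) = -0.1924 < 0, so the root lies in [-0.03125, 0.1875]

0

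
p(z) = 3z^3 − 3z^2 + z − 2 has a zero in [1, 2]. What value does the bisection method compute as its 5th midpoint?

1.21875

z = 1.5 gives p = 2.875, positive; keep [1, 1.5]
z = 1.25 gives p = 0.421875, positive; keep [1, 1.25]
z = 1.125 gives p = -0.400391, negative; keep [1.125, 1.25]
z = 1.1875 gives p = -0.0193, negative; keep [1.1875, 1.25]
z = 1.21875 gives p = 0.1935, positive; keep [1.1875, 1.21875]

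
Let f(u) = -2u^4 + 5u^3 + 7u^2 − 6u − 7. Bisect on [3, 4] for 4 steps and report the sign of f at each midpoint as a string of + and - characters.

--++

m = 3.5, f(m) = -28 (−); new bracket [3, 3.5]
m = 3.25, f(m) = -4.054688 (−); new bracket [3, 3.25]
m = 3.125, f(m) = 4.462402 (+); new bracket [3.125, 3.25]
m = 3.1875, f(m) = 0.466 (+); new bracket [3.1875, 3.25]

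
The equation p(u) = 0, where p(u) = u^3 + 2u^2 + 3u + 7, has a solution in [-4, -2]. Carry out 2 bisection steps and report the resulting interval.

midpoint -3: p = -11 < 0 → [-3, -2]
midpoint -2.5: p = -3.625 < 0 → [-2.5, -2]

[-2.5, -2]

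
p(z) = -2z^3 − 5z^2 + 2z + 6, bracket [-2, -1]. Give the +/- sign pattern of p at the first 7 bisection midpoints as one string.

--+-++-

midpoint -1.5: p = -1.5 < 0 → [-1.5, -1]
midpoint -1.25: p = -0.40625 < 0 → [-1.25, -1]
midpoint -1.125: p = 0.269531 > 0 → [-1.25, -1.125]
midpoint -1.1875: p = -0.0767 < 0 → [-1.1875, -1.125]
midpoint -1.15625: p = 0.0945 > 0 → [-1.1875, -1.15625]
midpoint -1.171875: p = 0.0084 > 0 → [-1.1875, -1.171875]
midpoint -1.1796875: p = -0.0342 < 0 → [-1.1796875, -1.171875]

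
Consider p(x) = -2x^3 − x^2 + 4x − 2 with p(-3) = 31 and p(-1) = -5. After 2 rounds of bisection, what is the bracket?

midpoint -2: p = 2 > 0 → [-2, -1]
midpoint -1.5: p = -3.5 < 0 → [-2, -1.5]

[-2, -1.5]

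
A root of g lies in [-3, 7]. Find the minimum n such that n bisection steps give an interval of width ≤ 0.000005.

21

Width after n steps is 10/2^n. Need 2^n ≥ 10/0.000005 = 2000000.
2^20 = 1048576 < 2000000 ≤ 2^21 = 2097152, so n = 21.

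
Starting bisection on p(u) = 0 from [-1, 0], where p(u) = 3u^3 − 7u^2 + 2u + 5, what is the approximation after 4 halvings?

p(-0.5) = 1.875 > 0, so the root lies in [-1, -0.5]
p(-0.75) = -1.703125 < 0, so the root lies in [-0.75, -0.5]
p(-0.625) = 0.283203 > 0, so the root lies in [-0.75, -0.625]
p(-0.6875) = -0.6584 < 0, so the root lies in [-0.6875, -0.625]

-0.6875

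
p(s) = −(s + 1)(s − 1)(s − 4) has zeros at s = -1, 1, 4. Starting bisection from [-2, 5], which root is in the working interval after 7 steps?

4

midpoint 1.5: p = 3.125 > 0 → [1.5, 5]
midpoint 3.25: p = 7.171875 > 0 → [3.25, 5]
midpoint 4.125: p = -2.001953 < 0 → [3.25, 4.125]
midpoint 3.6875: p = 3.9368 > 0 → [3.6875, 4.125]
midpoint 3.90625: p = 1.3368 > 0 → [3.90625, 4.125]
midpoint 4.015625: p = -0.2363 < 0 → [3.90625, 4.015625]
midpoint 3.9609375: p = 0.5738 > 0 → [3.9609375, 4.015625]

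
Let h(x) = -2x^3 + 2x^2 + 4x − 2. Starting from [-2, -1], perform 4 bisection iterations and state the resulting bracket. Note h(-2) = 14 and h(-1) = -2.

m = -1.5, h(m) = 3.25 (+); new bracket [-1.5, -1]
m = -1.25, h(m) = 0.03125 (+); new bracket [-1.25, -1]
m = -1.125, h(m) = -1.121094 (−); new bracket [-1.25, -1.125]
m = -1.1875, h(m) = -0.5806 (−); new bracket [-1.25, -1.1875]

[-1.25, -1.1875]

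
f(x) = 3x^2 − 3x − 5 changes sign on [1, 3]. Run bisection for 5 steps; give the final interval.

[1.875, 1.9375]

f(2) = 1 > 0, so the root lies in [1, 2]
f(1.5) = -2.75 < 0, so the root lies in [1.5, 2]
f(1.75) = -1.0625 < 0, so the root lies in [1.75, 2]
f(1.875) = -0.0781 < 0, so the root lies in [1.875, 2]
f(1.9375) = 0.4492 > 0, so the root lies in [1.875, 1.9375]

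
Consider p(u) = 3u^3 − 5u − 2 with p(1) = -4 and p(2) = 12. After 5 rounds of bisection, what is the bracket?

m = 1.5, p(m) = 0.625 (+); new bracket [1, 1.5]
m = 1.25, p(m) = -2.390625 (−); new bracket [1.25, 1.5]
m = 1.375, p(m) = -1.076172 (−); new bracket [1.375, 1.5]
m = 1.4375, p(m) = -0.2761 (−); new bracket [1.4375, 1.5]
m = 1.46875, p(m) = 0.1615 (+); new bracket [1.4375, 1.46875]

[1.4375, 1.46875]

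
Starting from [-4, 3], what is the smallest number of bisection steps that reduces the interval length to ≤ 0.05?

Width after n steps is 7/2^n. Need 2^n ≥ 7/0.05 = 140.
2^7 = 128 < 140 ≤ 2^8 = 256, so n = 8.

8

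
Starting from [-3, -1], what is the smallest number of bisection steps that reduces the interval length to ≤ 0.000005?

19

Width after n steps is 2/2^n. Need 2^n ≥ 2/0.000005 = 400000.
2^18 = 262144 < 400000 ≤ 2^19 = 524288, so n = 19.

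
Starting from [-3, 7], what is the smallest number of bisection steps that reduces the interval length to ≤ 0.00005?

18

Width after n steps is 10/2^n. Need 2^n ≥ 10/0.00005 = 200000.
2^17 = 131072 < 200000 ≤ 2^18 = 262144, so n = 18.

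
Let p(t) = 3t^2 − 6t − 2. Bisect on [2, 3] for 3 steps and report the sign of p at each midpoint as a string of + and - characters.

m = 2.5, p(m) = 1.75 (+); new bracket [2, 2.5]
m = 2.25, p(m) = -0.3125 (−); new bracket [2.25, 2.5]
m = 2.375, p(m) = 0.671875 (+); new bracket [2.25, 2.375]

+-+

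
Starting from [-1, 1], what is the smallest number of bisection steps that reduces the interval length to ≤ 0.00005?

Width after n steps is 2/2^n. Need 2^n ≥ 2/0.00005 = 40000.
2^15 = 32768 < 40000 ≤ 2^16 = 65536, so n = 16.

16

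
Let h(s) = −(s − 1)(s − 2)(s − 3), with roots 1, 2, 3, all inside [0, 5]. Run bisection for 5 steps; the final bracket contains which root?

s = 2.5 gives h = 0.375, positive; keep [2.5, 5]
s = 3.75 gives h = -3.609375, negative; keep [2.5, 3.75]
s = 3.125 gives h = -0.298828, negative; keep [2.5, 3.125]
s = 2.8125 gives h = 0.2761, positive; keep [2.8125, 3.125]
s = 2.96875 gives h = 0.0596, positive; keep [2.96875, 3.125]

3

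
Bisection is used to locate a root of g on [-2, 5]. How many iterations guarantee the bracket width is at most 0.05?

8

Width after n steps is 7/2^n. Need 2^n ≥ 7/0.05 = 140.
2^7 = 128 < 140 ≤ 2^8 = 256, so n = 8.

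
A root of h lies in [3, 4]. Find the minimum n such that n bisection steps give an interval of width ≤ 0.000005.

Width after n steps is 1/2^n. Need 2^n ≥ 1/0.000005 = 200000.
2^17 = 131072 < 200000 ≤ 2^18 = 262144, so n = 18.

18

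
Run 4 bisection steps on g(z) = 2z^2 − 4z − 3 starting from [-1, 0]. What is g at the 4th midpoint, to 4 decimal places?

z = -0.5 gives g = -0.5, negative; keep [-1, -0.5]
z = -0.75 gives g = 1.125, positive; keep [-0.75, -0.5]
z = -0.625 gives g = 0.28125, positive; keep [-0.625, -0.5]
z = -0.5625 gives g = -0.1172, negative; keep [-0.625, -0.5625]

-0.1172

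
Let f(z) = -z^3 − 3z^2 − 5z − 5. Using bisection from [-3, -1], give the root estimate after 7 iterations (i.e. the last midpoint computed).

-1.765625

m = -2, f(m) = 1 (+); new bracket [-2, -1]
m = -1.5, f(m) = -0.875 (−); new bracket [-2, -1.5]
m = -1.75, f(m) = -0.078125 (−); new bracket [-2, -1.75]
m = -1.875, f(m) = 0.4199 (+); new bracket [-1.875, -1.75]
m = -1.8125, f(m) = 0.1614 (+); new bracket [-1.8125, -1.75]
m = -1.78125, f(m) = 0.0393 (+); new bracket [-1.78125, -1.75]
m = -1.765625, f(m) = -0.02 (−); new bracket [-1.78125, -1.765625]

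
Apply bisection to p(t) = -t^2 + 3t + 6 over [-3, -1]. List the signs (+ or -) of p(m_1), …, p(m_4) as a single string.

p(-2) = -4 < 0, so the root lies in [-2, -1]
p(-1.5) = -0.75 < 0, so the root lies in [-1.5, -1]
p(-1.25) = 0.6875 > 0, so the root lies in [-1.5, -1.25]
p(-1.375) = -0.0156 < 0, so the root lies in [-1.375, -1.25]

--+-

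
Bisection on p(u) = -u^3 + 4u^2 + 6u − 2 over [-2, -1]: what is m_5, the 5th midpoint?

-1.40625

midpoint -1.5: p = 1.375 > 0 → [-1.5, -1]
midpoint -1.25: p = -1.296875 < 0 → [-1.5, -1.25]
midpoint -1.375: p = -0.087891 < 0 → [-1.5, -1.375]
midpoint -1.4375: p = 0.6111 > 0 → [-1.4375, -1.375]
midpoint -1.40625: p = 0.2536 > 0 → [-1.40625, -1.375]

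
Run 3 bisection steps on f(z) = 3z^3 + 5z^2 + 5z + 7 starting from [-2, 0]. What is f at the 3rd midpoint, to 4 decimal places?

-2.5156

m = -1, f(m) = 4 (+); new bracket [-2, -1]
m = -1.5, f(m) = 0.625 (+); new bracket [-2, -1.5]
m = -1.75, f(m) = -2.515625 (−); new bracket [-1.75, -1.5]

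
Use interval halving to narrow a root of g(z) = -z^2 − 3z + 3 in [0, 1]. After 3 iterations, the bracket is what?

[0.75, 0.875]

m = 0.5, g(m) = 1.25 (+); new bracket [0.5, 1]
m = 0.75, g(m) = 0.1875 (+); new bracket [0.75, 1]
m = 0.875, g(m) = -0.390625 (−); new bracket [0.75, 0.875]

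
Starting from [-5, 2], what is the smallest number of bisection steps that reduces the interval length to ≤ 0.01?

Width after n steps is 7/2^n. Need 2^n ≥ 7/0.01 = 700.
2^9 = 512 < 700 ≤ 2^10 = 1024, so n = 10.

10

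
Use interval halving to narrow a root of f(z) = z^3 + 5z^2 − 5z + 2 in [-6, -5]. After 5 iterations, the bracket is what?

z = -5.5 gives f = 14.375, positive; keep [-6, -5.5]
z = -5.75 gives f = 5.953125, positive; keep [-6, -5.75]
z = -5.875 gives f = 1.173828, positive; keep [-6, -5.875]
z = -5.9375 gives f = -1.363, negative; keep [-5.9375, -5.875]
z = -5.90625 gives f = -0.0822, negative; keep [-5.90625, -5.875]

[-5.90625, -5.875]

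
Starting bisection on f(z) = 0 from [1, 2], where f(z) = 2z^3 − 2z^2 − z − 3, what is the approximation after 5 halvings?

1.78125

z = 1.5 gives f = -2.25, negative; keep [1.5, 2]
z = 1.75 gives f = -0.15625, negative; keep [1.75, 2]
z = 1.875 gives f = 1.277344, positive; keep [1.75, 1.875]
z = 1.8125 gives f = 0.5259, positive; keep [1.75, 1.8125]
z = 1.78125 gives f = 0.1763, positive; keep [1.75, 1.78125]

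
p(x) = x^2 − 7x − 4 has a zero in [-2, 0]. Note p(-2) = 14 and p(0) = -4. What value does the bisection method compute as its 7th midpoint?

midpoint -1: p = 4 > 0 → [-1, 0]
midpoint -0.5: p = -0.25 < 0 → [-1, -0.5]
midpoint -0.75: p = 1.8125 > 0 → [-0.75, -0.5]
midpoint -0.625: p = 0.7656 > 0 → [-0.625, -0.5]
midpoint -0.5625: p = 0.2539 > 0 → [-0.5625, -0.5]
midpoint -0.53125: p = 0.001 > 0 → [-0.53125, -0.5]
midpoint -0.515625: p = -0.1248 < 0 → [-0.53125, -0.515625]

-0.515625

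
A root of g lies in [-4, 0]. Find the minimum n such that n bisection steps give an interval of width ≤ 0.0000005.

23

Width after n steps is 4/2^n. Need 2^n ≥ 4/0.0000005 = 8000000.
2^22 = 4194304 < 8000000 ≤ 2^23 = 8388608, so n = 23.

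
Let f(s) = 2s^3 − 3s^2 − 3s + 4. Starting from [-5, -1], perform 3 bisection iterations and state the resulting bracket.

[-1.5, -1]

s = -3 gives f = -68, negative; keep [-3, -1]
s = -2 gives f = -18, negative; keep [-2, -1]
s = -1.5 gives f = -5, negative; keep [-1.5, -1]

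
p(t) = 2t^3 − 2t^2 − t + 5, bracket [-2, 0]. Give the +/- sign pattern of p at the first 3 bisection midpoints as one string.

m = -1, p(m) = 2 (+); new bracket [-2, -1]
m = -1.5, p(m) = -4.75 (−); new bracket [-1.5, -1]
m = -1.25, p(m) = -0.78125 (−); new bracket [-1.25, -1]

+--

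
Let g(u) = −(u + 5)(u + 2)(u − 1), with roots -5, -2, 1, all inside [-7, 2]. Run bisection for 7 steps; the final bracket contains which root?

-5

m = -2.5, g(m) = -4.375 (−); new bracket [-7, -2.5]
m = -4.75, g(m) = -3.953125 (−); new bracket [-7, -4.75]
m = -5.875, g(m) = 23.310547 (+); new bracket [-5.875, -4.75]
m = -5.3125, g(m) = 6.5344 (+); new bracket [-5.3125, -4.75]
m = -5.03125, g(m) = 0.5713 (+); new bracket [-5.03125, -4.75]
m = -4.890625, g(m) = -1.8624 (−); new bracket [-5.03125, -4.890625]
m = -4.9609375, g(m) = -0.6895 (−); new bracket [-5.03125, -4.9609375]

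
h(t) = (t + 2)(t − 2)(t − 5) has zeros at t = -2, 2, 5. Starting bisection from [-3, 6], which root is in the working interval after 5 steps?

-2

h(1.5) = 6.125 > 0, so the root lies in [-3, 1.5]
h(-0.75) = 19.765625 > 0, so the root lies in [-3, -0.75]
h(-1.875) = 3.330078 > 0, so the root lies in [-3, -1.875]
h(-2.4375) = -14.4392 < 0, so the root lies in [-2.4375, -1.875]
h(-2.15625) = -4.6474 < 0, so the root lies in [-2.15625, -1.875]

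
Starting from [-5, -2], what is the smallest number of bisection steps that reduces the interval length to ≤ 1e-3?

12

Width after n steps is 3/2^n. Need 2^n ≥ 3/1e-3 = 3000.
2^11 = 2048 < 3000 ≤ 2^12 = 4096, so n = 12.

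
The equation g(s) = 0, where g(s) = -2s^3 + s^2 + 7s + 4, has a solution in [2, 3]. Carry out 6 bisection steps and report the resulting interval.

[2.34375, 2.359375]

s = 2.5 gives g = -3.5, negative; keep [2, 2.5]
s = 2.25 gives g = 2.03125, positive; keep [2.25, 2.5]
s = 2.375 gives g = -0.527344, negative; keep [2.25, 2.375]
s = 2.3125 gives g = 0.8022, positive; keep [2.3125, 2.375]
s = 2.34375 gives g = 0.1502, positive; keep [2.34375, 2.375]
s = 2.359375 gives g = -0.1854, negative; keep [2.34375, 2.359375]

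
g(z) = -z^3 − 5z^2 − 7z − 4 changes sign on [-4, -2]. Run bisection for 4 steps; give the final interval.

z = -3 gives g = -1, negative; keep [-4, -3]
z = -3.5 gives g = 2.125, positive; keep [-3.5, -3]
z = -3.25 gives g = 0.265625, positive; keep [-3.25, -3]
z = -3.125 gives g = -0.4355, negative; keep [-3.25, -3.125]

[-3.25, -3.125]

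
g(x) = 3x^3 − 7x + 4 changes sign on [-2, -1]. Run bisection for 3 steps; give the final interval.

midpoint -1.5: g = 4.375 > 0 → [-2, -1.5]
midpoint -1.75: g = 0.171875 > 0 → [-2, -1.75]
midpoint -1.875: g = -2.650391 < 0 → [-1.875, -1.75]

[-1.875, -1.75]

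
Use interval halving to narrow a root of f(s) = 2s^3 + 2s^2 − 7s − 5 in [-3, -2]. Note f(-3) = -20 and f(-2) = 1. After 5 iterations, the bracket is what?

m = -2.5, f(m) = -6.25 (−); new bracket [-2.5, -2]
m = -2.25, f(m) = -1.90625 (−); new bracket [-2.25, -2]
m = -2.125, f(m) = -0.285156 (−); new bracket [-2.125, -2]
m = -2.0625, f(m) = 0.3979 (+); new bracket [-2.125, -2.0625]
m = -2.09375, f(m) = 0.0667 (+); new bracket [-2.125, -2.09375]

[-2.125, -2.09375]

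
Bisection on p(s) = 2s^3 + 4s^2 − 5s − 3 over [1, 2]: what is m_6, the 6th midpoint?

p(1.5) = 5.25 > 0, so the root lies in [1, 1.5]
p(1.25) = 0.90625 > 0, so the root lies in [1, 1.25]
p(1.125) = -0.714844 < 0, so the root lies in [1.125, 1.25]
p(1.1875) = 0.0522 > 0, so the root lies in [1.125, 1.1875]
p(1.15625) = -0.342 < 0, so the root lies in [1.15625, 1.1875]
p(1.171875) = -0.1476 < 0, so the root lies in [1.171875, 1.1875]

1.171875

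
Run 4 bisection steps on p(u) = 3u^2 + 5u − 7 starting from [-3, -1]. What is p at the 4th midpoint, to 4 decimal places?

p(-2) = -5 < 0, so the root lies in [-3, -2]
p(-2.5) = -0.75 < 0, so the root lies in [-3, -2.5]
p(-2.75) = 1.9375 > 0, so the root lies in [-2.75, -2.5]
p(-2.625) = 0.5469 > 0, so the root lies in [-2.625, -2.5]

0.5469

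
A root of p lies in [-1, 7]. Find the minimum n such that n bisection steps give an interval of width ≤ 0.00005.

Width after n steps is 8/2^n. Need 2^n ≥ 8/0.00005 = 160000.
2^17 = 131072 < 160000 ≤ 2^18 = 262144, so n = 18.

18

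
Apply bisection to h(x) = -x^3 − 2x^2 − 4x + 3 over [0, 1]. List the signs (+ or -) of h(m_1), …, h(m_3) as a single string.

+--

midpoint 0.5: h = 0.375 > 0 → [0.5, 1]
midpoint 0.75: h = -1.546875 < 0 → [0.5, 0.75]
midpoint 0.625: h = -0.525391 < 0 → [0.5, 0.625]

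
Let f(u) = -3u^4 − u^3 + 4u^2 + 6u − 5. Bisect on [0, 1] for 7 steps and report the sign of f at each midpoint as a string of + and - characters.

f(0.5) = -1.3125 < 0, so the root lies in [0.5, 1]
f(0.75) = 0.378906 > 0, so the root lies in [0.5, 0.75]
f(0.625) = -0.389404 < 0, so the root lies in [0.625, 0.75]
f(0.6875) = 0.0205 > 0, so the root lies in [0.625, 0.6875]
f(0.65625) = -0.1789 < 0, so the root lies in [0.65625, 0.6875]
f(0.671875) = -0.0777 < 0, so the root lies in [0.671875, 0.6875]
f(0.6796875) = -0.0282 < 0, so the root lies in [0.6796875, 0.6875]

-+-+---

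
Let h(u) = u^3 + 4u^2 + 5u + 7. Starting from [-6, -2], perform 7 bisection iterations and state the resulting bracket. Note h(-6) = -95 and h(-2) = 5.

m = -4, h(m) = -13 (−); new bracket [-4, -2]
m = -3, h(m) = 1 (+); new bracket [-4, -3]
m = -3.5, h(m) = -4.375 (−); new bracket [-3.5, -3]
m = -3.25, h(m) = -1.3281 (−); new bracket [-3.25, -3]
m = -3.125, h(m) = -0.0801 (−); new bracket [-3.125, -3]
m = -3.0625, h(m) = 0.4802 (+); new bracket [-3.125, -3.0625]
m = -3.09375, h(m) = 0.2052 (+); new bracket [-3.125, -3.09375]

[-3.125, -3.09375]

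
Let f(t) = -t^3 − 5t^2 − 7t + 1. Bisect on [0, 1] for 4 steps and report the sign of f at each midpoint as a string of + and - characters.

t = 0.5 gives f = -3.875, negative; keep [0, 0.5]
t = 0.25 gives f = -1.078125, negative; keep [0, 0.25]
t = 0.125 gives f = 0.044922, positive; keep [0.125, 0.25]
t = 0.1875 gives f = -0.4949, negative; keep [0.125, 0.1875]

--+-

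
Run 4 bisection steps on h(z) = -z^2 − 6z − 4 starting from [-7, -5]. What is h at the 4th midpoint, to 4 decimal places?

z = -6 gives h = -4, negative; keep [-6, -5]
z = -5.5 gives h = -1.25, negative; keep [-5.5, -5]
z = -5.25 gives h = -0.0625, negative; keep [-5.25, -5]
z = -5.125 gives h = 0.4844, positive; keep [-5.25, -5.125]

0.4844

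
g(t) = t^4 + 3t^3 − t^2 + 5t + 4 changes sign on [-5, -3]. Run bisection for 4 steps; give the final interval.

[-3.625, -3.5]

g(-4) = 32 > 0, so the root lies in [-4, -3]
g(-3.5) = -4.3125 < 0, so the root lies in [-4, -3.5]
g(-3.75) = 10.738281 > 0, so the root lies in [-3.75, -3.5]
g(-3.625) = 2.5061 > 0, so the root lies in [-3.625, -3.5]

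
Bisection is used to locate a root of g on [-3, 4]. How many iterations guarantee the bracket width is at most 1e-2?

Width after n steps is 7/2^n. Need 2^n ≥ 7/1e-2 = 700.
2^9 = 512 < 700 ≤ 2^10 = 1024, so n = 10.

10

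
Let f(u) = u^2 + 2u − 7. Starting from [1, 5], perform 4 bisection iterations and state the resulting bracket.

[1.75, 2]

midpoint 3: f = 8 > 0 → [1, 3]
midpoint 2: f = 1 > 0 → [1, 2]
midpoint 1.5: f = -1.75 < 0 → [1.5, 2]
midpoint 1.75: f = -0.4375 < 0 → [1.75, 2]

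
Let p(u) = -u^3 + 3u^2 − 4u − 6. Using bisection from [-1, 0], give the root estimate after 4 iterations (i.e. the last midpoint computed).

p(-0.5) = -3.125 < 0, so the root lies in [-1, -0.5]
p(-0.75) = -0.890625 < 0, so the root lies in [-1, -0.75]
p(-0.875) = 0.466797 > 0, so the root lies in [-0.875, -0.75]
p(-0.8125) = -0.2332 < 0, so the root lies in [-0.875, -0.8125]

-0.8125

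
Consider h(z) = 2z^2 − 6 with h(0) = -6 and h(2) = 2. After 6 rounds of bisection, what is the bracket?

h(1) = -4 < 0, so the root lies in [1, 2]
h(1.5) = -1.5 < 0, so the root lies in [1.5, 2]
h(1.75) = 0.125 > 0, so the root lies in [1.5, 1.75]
h(1.625) = -0.7188 < 0, so the root lies in [1.625, 1.75]
h(1.6875) = -0.3047 < 0, so the root lies in [1.6875, 1.75]
h(1.71875) = -0.0918 < 0, so the root lies in [1.71875, 1.75]

[1.71875, 1.75]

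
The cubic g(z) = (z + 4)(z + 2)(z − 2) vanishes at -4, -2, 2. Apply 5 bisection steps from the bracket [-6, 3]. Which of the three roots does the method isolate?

g(-1.5) = -4.375 < 0, so the root lies in [-1.5, 3]
g(0.75) = -16.328125 < 0, so the root lies in [0.75, 3]
g(1.875) = -2.845703 < 0, so the root lies in [1.875, 3]
g(2.4375) = 12.4978 > 0, so the root lies in [1.875, 2.4375]
g(2.15625) = 3.998 > 0, so the root lies in [1.875, 2.15625]

2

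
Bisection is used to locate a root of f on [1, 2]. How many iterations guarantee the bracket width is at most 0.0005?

Width after n steps is 1/2^n. Need 2^n ≥ 1/0.0005 = 2000.
2^10 = 1024 < 2000 ≤ 2^11 = 2048, so n = 11.

11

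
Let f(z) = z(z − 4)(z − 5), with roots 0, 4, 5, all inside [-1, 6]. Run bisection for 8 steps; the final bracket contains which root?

0

f(2.5) = 9.375 > 0, so the root lies in [-1, 2.5]
f(0.75) = 10.359375 > 0, so the root lies in [-1, 0.75]
f(-0.125) = -2.642578 < 0, so the root lies in [-0.125, 0.75]
f(0.3125) = 5.4016 > 0, so the root lies in [-0.125, 0.3125]
f(0.09375) = 1.7967 > 0, so the root lies in [-0.125, 0.09375]
f(-0.015625) = -0.3147 < 0, so the root lies in [-0.015625, 0.09375]
f(0.0390625) = 0.7676 > 0, so the root lies in [-0.015625, 0.0390625]
f(0.01171875) = 0.2331 > 0, so the root lies in [-0.015625, 0.01171875]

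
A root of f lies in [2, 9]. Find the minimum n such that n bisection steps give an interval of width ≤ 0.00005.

18

Width after n steps is 7/2^n. Need 2^n ≥ 7/0.00005 = 140000.
2^17 = 131072 < 140000 ≤ 2^18 = 262144, so n = 18.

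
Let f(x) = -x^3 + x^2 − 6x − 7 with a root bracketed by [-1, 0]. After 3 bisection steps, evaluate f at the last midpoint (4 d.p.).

-0.3145

x = -0.5 gives f = -3.625, negative; keep [-1, -0.5]
x = -0.75 gives f = -1.515625, negative; keep [-1, -0.75]
x = -0.875 gives f = -0.314453, negative; keep [-1, -0.875]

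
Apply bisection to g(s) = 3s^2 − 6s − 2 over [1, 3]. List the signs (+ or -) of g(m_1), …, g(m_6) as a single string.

m = 2, g(m) = -2 (−); new bracket [2, 3]
m = 2.5, g(m) = 1.75 (+); new bracket [2, 2.5]
m = 2.25, g(m) = -0.3125 (−); new bracket [2.25, 2.5]
m = 2.375, g(m) = 0.6719 (+); new bracket [2.25, 2.375]
m = 2.3125, g(m) = 0.168 (+); new bracket [2.25, 2.3125]
m = 2.28125, g(m) = -0.0752 (−); new bracket [2.28125, 2.3125]

-+-++-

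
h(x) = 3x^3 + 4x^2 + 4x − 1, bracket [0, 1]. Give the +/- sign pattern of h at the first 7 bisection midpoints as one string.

h(0.5) = 2.375 > 0, so the root lies in [0, 0.5]
h(0.25) = 0.296875 > 0, so the root lies in [0, 0.25]
h(0.125) = -0.431641 < 0, so the root lies in [0.125, 0.25]
h(0.1875) = -0.0896 < 0, so the root lies in [0.1875, 0.25]
h(0.21875) = 0.0978 > 0, so the root lies in [0.1875, 0.21875]
h(0.203125) = 0.0027 > 0, so the root lies in [0.1875, 0.203125]
h(0.1953125) = -0.0438 < 0, so the root lies in [0.1953125, 0.203125]

++--++-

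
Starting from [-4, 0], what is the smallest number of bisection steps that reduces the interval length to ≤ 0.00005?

17

Width after n steps is 4/2^n. Need 2^n ≥ 4/0.00005 = 80000.
2^16 = 65536 < 80000 ≤ 2^17 = 131072, so n = 17.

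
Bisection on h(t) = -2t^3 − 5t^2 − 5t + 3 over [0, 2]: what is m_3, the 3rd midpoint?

0.25

h(1) = -9 < 0, so the root lies in [0, 1]
h(0.5) = -1 < 0, so the root lies in [0, 0.5]
h(0.25) = 1.40625 > 0, so the root lies in [0.25, 0.5]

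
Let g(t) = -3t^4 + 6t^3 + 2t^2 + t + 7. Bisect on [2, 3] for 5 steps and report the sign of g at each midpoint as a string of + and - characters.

-++++

g(2.5) = -1.4375 < 0, so the root lies in [2, 2.5]
g(2.25) = 10.832031 > 0, so the root lies in [2.25, 2.5]
g(2.375) = 5.585205 > 0, so the root lies in [2.375, 2.5]
g(2.4375) = 2.3125 > 0, so the root lies in [2.4375, 2.5]
g(2.46875) = 0.4993 > 0, so the root lies in [2.46875, 2.5]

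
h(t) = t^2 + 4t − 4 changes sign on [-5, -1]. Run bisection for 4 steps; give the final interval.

[-5, -4.75]

m = -3, h(m) = -7 (−); new bracket [-5, -3]
m = -4, h(m) = -4 (−); new bracket [-5, -4]
m = -4.5, h(m) = -1.75 (−); new bracket [-5, -4.5]
m = -4.75, h(m) = -0.4375 (−); new bracket [-5, -4.75]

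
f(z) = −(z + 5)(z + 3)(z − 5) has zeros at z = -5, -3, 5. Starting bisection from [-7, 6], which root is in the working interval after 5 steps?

5

z = -0.5 gives f = 61.875, positive; keep [-0.5, 6]
z = 2.75 gives f = 100.265625, positive; keep [2.75, 6]
z = 4.375 gives f = 43.212891, positive; keep [4.375, 6]
z = 5.1875 gives f = -15.6394, negative; keep [4.375, 5.1875]
z = 4.78125 gives f = 16.6491, positive; keep [4.78125, 5.1875]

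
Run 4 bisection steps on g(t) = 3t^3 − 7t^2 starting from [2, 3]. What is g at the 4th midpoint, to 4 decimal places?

midpoint 2.5: g = 3.125 > 0 → [2, 2.5]
midpoint 2.25: g = -1.265625 < 0 → [2.25, 2.5]
midpoint 2.375: g = 0.705078 > 0 → [2.25, 2.375]
midpoint 2.3125: g = -0.3342 < 0 → [2.3125, 2.375]

-0.3342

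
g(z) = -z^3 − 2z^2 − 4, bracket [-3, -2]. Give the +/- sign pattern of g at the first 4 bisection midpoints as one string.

-++-

z = -2.5 gives g = -0.875, negative; keep [-3, -2.5]
z = -2.75 gives g = 1.671875, positive; keep [-2.75, -2.5]
z = -2.625 gives g = 0.306641, positive; keep [-2.625, -2.5]
z = -2.5625 gives g = -0.3064, negative; keep [-2.625, -2.5625]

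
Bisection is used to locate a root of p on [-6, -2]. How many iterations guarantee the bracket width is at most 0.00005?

Width after n steps is 4/2^n. Need 2^n ≥ 4/0.00005 = 80000.
2^16 = 65536 < 80000 ≤ 2^17 = 131072, so n = 17.

17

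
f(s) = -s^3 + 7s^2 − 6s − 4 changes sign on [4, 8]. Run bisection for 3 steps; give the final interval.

midpoint 6: f = -4 < 0 → [4, 6]
midpoint 5: f = 16 > 0 → [5, 6]
midpoint 5.5: f = 8.375 > 0 → [5.5, 6]

[5.5, 6]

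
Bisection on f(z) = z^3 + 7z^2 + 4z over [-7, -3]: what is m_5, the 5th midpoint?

z = -5 gives f = 30, positive; keep [-7, -5]
z = -6 gives f = 12, positive; keep [-7, -6]
z = -6.5 gives f = -4.875, negative; keep [-6.5, -6]
z = -6.25 gives f = 4.2969, positive; keep [-6.5, -6.25]
z = -6.375 gives f = -0.0996, negative; keep [-6.375, -6.25]

-6.375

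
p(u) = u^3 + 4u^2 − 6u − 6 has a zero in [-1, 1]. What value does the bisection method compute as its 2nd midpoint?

p(0) = -6 < 0, so the root lies in [-1, 0]
p(-0.5) = -2.125 < 0, so the root lies in [-1, -0.5]

-0.5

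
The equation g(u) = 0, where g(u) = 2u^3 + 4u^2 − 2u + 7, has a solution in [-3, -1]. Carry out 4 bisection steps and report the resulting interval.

midpoint -2: g = 11 > 0 → [-3, -2]
midpoint -2.5: g = 5.75 > 0 → [-3, -2.5]
midpoint -2.75: g = 1.15625 > 0 → [-3, -2.75]
midpoint -2.875: g = -1.7148 < 0 → [-2.875, -2.75]

[-2.875, -2.75]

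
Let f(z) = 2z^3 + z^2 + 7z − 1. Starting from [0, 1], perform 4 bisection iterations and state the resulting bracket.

[0.125, 0.1875]

midpoint 0.5: f = 3 > 0 → [0, 0.5]
midpoint 0.25: f = 0.84375 > 0 → [0, 0.25]
midpoint 0.125: f = -0.105469 < 0 → [0.125, 0.25]
midpoint 0.1875: f = 0.3608 > 0 → [0.125, 0.1875]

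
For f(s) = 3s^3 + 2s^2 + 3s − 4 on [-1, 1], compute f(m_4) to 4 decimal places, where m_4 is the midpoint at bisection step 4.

midpoint 0: f = -4 < 0 → [0, 1]
midpoint 0.5: f = -1.625 < 0 → [0.5, 1]
midpoint 0.75: f = 0.640625 > 0 → [0.5, 0.75]
midpoint 0.625: f = -0.6113 < 0 → [0.625, 0.75]

-0.6113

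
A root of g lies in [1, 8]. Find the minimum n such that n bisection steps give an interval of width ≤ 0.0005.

Width after n steps is 7/2^n. Need 2^n ≥ 7/0.0005 = 14000.
2^13 = 8192 < 14000 ≤ 2^14 = 16384, so n = 14.

14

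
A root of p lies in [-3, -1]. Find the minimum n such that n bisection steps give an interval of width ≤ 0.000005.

Width after n steps is 2/2^n. Need 2^n ≥ 2/0.000005 = 400000.
2^18 = 262144 < 400000 ≤ 2^19 = 524288, so n = 19.

19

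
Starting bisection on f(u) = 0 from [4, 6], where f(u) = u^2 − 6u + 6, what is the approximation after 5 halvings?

u = 5 gives f = 1, positive; keep [4, 5]
u = 4.5 gives f = -0.75, negative; keep [4.5, 5]
u = 4.75 gives f = 0.0625, positive; keep [4.5, 4.75]
u = 4.625 gives f = -0.3594, negative; keep [4.625, 4.75]
u = 4.6875 gives f = -0.1523, negative; keep [4.6875, 4.75]

4.6875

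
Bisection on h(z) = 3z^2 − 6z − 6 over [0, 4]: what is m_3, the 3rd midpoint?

2.5

z = 2 gives h = -6, negative; keep [2, 4]
z = 3 gives h = 3, positive; keep [2, 3]
z = 2.5 gives h = -2.25, negative; keep [2.5, 3]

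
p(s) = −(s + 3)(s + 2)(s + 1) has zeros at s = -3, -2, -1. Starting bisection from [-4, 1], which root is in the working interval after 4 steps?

-1

p(-1.5) = 0.375 > 0, so the root lies in [-1.5, 1]
p(-0.25) = -3.609375 < 0, so the root lies in [-1.5, -0.25]
p(-0.875) = -0.298828 < 0, so the root lies in [-1.5, -0.875]
p(-1.1875) = 0.2761 > 0, so the root lies in [-1.1875, -0.875]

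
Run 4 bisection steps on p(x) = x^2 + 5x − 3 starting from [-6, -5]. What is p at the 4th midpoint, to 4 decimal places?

0.1289

p(-5.5) = -0.25 < 0, so the root lies in [-6, -5.5]
p(-5.75) = 1.3125 > 0, so the root lies in [-5.75, -5.5]
p(-5.625) = 0.515625 > 0, so the root lies in [-5.625, -5.5]
p(-5.5625) = 0.1289 > 0, so the root lies in [-5.5625, -5.5]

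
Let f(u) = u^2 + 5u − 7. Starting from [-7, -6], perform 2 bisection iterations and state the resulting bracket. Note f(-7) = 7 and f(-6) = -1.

m = -6.5, f(m) = 2.75 (+); new bracket [-6.5, -6]
m = -6.25, f(m) = 0.8125 (+); new bracket [-6.25, -6]

[-6.25, -6]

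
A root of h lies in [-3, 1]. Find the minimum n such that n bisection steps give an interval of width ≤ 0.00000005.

Width after n steps is 4/2^n. Need 2^n ≥ 4/0.00000005 = 80000000.
2^26 = 67108864 < 80000000 ≤ 2^27 = 134217728, so n = 27.

27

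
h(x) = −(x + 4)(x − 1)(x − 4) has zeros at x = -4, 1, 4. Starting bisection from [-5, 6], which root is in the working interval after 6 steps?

-4

midpoint 0.5: h = -7.875 < 0 → [-5, 0.5]
midpoint -2.25: h = -35.546875 < 0 → [-5, -2.25]
midpoint -3.625: h = -13.224609 < 0 → [-5, -3.625]
midpoint -4.3125: h = 13.8 > 0 → [-4.3125, -3.625]
midpoint -3.96875: h = -1.2373 < 0 → [-4.3125, -3.96875]
midpoint -4.140625: h = 5.8849 > 0 → [-4.140625, -3.96875]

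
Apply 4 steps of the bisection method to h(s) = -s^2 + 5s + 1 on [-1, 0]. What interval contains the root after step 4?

midpoint -0.5: h = -1.75 < 0 → [-0.5, 0]
midpoint -0.25: h = -0.3125 < 0 → [-0.25, 0]
midpoint -0.125: h = 0.359375 > 0 → [-0.25, -0.125]
midpoint -0.1875: h = 0.0273 > 0 → [-0.25, -0.1875]

[-0.25, -0.1875]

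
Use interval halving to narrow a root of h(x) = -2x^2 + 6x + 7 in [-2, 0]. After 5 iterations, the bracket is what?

[-0.9375, -0.875]

m = -1, h(m) = -1 (−); new bracket [-1, 0]
m = -0.5, h(m) = 3.5 (+); new bracket [-1, -0.5]
m = -0.75, h(m) = 1.375 (+); new bracket [-1, -0.75]
m = -0.875, h(m) = 0.2188 (+); new bracket [-1, -0.875]
m = -0.9375, h(m) = -0.3828 (−); new bracket [-0.9375, -0.875]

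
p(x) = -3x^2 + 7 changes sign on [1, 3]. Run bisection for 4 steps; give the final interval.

midpoint 2: p = -5 < 0 → [1, 2]
midpoint 1.5: p = 0.25 > 0 → [1.5, 2]
midpoint 1.75: p = -2.1875 < 0 → [1.5, 1.75]
midpoint 1.625: p = -0.9219 < 0 → [1.5, 1.625]

[1.5, 1.625]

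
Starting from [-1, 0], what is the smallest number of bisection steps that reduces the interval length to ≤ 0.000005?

18

Width after n steps is 1/2^n. Need 2^n ≥ 1/0.000005 = 200000.
2^17 = 131072 < 200000 ≤ 2^18 = 262144, so n = 18.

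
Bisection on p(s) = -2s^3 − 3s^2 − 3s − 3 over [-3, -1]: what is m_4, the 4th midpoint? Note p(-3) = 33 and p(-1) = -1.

p(-2) = 7 > 0, so the root lies in [-2, -1]
p(-1.5) = 1.5 > 0, so the root lies in [-1.5, -1]
p(-1.25) = -0.03125 < 0, so the root lies in [-1.5, -1.25]
p(-1.375) = 0.6523 > 0, so the root lies in [-1.375, -1.25]

-1.375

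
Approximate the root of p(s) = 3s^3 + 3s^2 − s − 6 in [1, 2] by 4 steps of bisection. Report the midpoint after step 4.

1.0625

s = 1.5 gives p = 9.375, positive; keep [1, 1.5]
s = 1.25 gives p = 3.296875, positive; keep [1, 1.25]
s = 1.125 gives p = 0.943359, positive; keep [1, 1.125]
s = 1.0625 gives p = -0.0774, negative; keep [1.0625, 1.125]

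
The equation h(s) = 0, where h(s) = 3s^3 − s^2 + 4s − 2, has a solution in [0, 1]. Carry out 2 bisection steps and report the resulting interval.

[0.25, 0.5]

s = 0.5 gives h = 0.125, positive; keep [0, 0.5]
s = 0.25 gives h = -1.015625, negative; keep [0.25, 0.5]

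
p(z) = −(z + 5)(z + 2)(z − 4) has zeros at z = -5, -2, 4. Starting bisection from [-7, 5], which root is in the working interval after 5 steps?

z = -1 gives p = 20, positive; keep [-1, 5]
z = 2 gives p = 56, positive; keep [2, 5]
z = 3.5 gives p = 23.375, positive; keep [3.5, 5]
z = 4.25 gives p = -14.4531, negative; keep [3.5, 4.25]
z = 3.875 gives p = 6.5176, positive; keep [3.875, 4.25]

4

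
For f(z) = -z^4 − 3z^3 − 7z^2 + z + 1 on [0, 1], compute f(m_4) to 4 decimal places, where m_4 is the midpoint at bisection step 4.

-0.1902

midpoint 0.5: f = -0.6875 < 0 → [0, 0.5]
midpoint 0.25: f = 0.761719 > 0 → [0.25, 0.5]
midpoint 0.375: f = 0.212646 > 0 → [0.375, 0.5]
midpoint 0.4375: f = -0.1902 < 0 → [0.375, 0.4375]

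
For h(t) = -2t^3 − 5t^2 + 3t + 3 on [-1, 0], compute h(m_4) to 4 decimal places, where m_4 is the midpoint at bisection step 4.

0.0864

t = -0.5 gives h = 0.5, positive; keep [-1, -0.5]
t = -0.75 gives h = -1.21875, negative; keep [-0.75, -0.5]
t = -0.625 gives h = -0.339844, negative; keep [-0.625, -0.5]
t = -0.5625 gives h = 0.0864, positive; keep [-0.625, -0.5625]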